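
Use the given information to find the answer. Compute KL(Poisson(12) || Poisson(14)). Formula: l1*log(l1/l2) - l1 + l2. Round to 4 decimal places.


KL divergence for Poisson:
KL = l1*log(l1/l2) - l1 + l2.
l1 = 12, l2 = 14.
log(12/14) = -0.154151.
l1*log(l1/l2) = 12 * -0.154151 = -1.849808.
KL = -1.849808 - 12 + 14 = 0.1502

0.1502


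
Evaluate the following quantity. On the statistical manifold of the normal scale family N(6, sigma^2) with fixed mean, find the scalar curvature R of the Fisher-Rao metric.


This family has a single free parameter, so its statistical manifold
is 1-dimensional. The Riemann curvature tensor of any 1-dimensional
Riemannian manifold vanishes identically, so R = 0.

0


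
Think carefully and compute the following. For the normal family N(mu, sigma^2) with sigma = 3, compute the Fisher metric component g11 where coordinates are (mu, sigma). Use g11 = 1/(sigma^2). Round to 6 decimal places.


For the 2-parameter normal family, the Fisher metric has:
  g11 = 1/sigma^2, g22 = 2/sigma^2.
sigma = 3, sigma^2 = 9.
g11 = 0.111111

0.111111


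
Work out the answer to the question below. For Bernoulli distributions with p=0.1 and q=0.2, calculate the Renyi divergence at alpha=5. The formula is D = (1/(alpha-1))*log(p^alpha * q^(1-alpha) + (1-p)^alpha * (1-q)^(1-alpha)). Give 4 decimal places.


Renyi divergence of order alpha between Bernoulli distributions:
D = (1/(alpha-1))*log(p^alpha * q^(1-alpha) + (1-p)^alpha * (1-q)^(1-alpha)).
alpha = 5, p = 0.1, q = 0.2.
p^alpha * q^(1-alpha) = 0.1^5 * 0.2^-4 = 0.00625.
(1-p)^alpha * (1-q)^(1-alpha) = 0.9^5 * 0.8^-4 = 1.441626.
sum = 0.00625 + 1.441626 = 1.447876.
D = (1/4)*log(1.447876) = 0.0925

0.0925


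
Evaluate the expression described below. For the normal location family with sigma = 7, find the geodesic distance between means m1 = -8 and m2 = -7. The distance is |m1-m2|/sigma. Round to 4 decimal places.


On the fixed-variance normal subfamily, geodesic distance = |m1-m2|/sigma.
|-8 - -7| = 1.
sigma = 7.
d = 1/7 = 0.1429

0.1429


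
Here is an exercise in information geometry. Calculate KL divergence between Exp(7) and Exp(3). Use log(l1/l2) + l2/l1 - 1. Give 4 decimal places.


KL divergence for exponential family:
KL = log(l1/l2) + l2/l1 - 1.
log(7/3) = 0.847298.
3/7 = 0.428571.
KL = 0.847298 + 0.428571 - 1 = 0.2759

0.2759


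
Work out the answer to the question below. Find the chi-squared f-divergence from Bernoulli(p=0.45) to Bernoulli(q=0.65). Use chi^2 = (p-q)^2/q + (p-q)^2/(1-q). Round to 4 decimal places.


Chi-squared divergence between Bernoulli distributions:
chi^2 = (p-q)^2/q + (p-q)^2/(1-q).
p = 0.45, q = 0.65, p-q = -0.2.
(p-q)^2 = 0.04.
term1 = 0.04/0.65 = 0.061538.
term2 = 0.04/0.35 = 0.114286.
chi^2 = 0.061538 + 0.114286 = 0.1758

0.1758


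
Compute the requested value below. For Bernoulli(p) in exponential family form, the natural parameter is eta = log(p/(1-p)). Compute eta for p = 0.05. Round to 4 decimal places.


Natural parameter for Bernoulli: eta = log(p/(1-p)).
p = 0.05, 1-p = 0.95.
p/(1-p) = 0.052632.
eta = log(0.052632) = -2.9444

-2.9444


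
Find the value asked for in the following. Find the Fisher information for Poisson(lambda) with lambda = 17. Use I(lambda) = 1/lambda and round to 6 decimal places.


Fisher information for Poisson: I(lambda) = 1/lambda.
lambda = 17.
I(lambda) = 1/17 = 0.058824

0.058824


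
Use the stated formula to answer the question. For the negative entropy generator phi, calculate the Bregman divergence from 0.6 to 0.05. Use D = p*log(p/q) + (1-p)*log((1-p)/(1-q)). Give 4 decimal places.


Bregman divergence with negative entropy generator:
D = p*log(p/q) + (1-p)*log((1-p)/(1-q)).
p = 0.6, q = 0.05.
p*log(p/q) = 0.6*log(0.6/0.05) = 1.490944.
(1-p)*log((1-p)/(1-q)) = 0.4*log(0.4/0.95) = -0.345999.
D = 1.490944 + -0.345999 = 1.1449

1.1449


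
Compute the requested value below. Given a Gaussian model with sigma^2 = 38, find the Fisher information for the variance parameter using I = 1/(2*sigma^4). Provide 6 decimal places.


Fisher information for variance: I(sigma^2) = 1/(2*sigma^4).
sigma^2 = 38, so sigma^4 = 1444.
I = 1/(2*1444) = 1/2888 = 0.000346

0.000346


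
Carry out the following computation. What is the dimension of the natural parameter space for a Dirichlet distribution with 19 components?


Exponential family dimension calculation:
Dirichlet with 19 components has 19 natural parameters.

19


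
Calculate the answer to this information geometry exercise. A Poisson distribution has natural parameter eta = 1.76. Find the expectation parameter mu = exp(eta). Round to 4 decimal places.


Expectation parameter for Poisson exponential family:
mu = exp(eta).
eta = 1.76.
mu = exp(1.76) = 5.8124

5.8124


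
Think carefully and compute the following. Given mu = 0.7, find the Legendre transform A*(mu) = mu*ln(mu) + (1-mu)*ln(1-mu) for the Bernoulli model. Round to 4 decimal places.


Legendre transform for Bernoulli:
A*(mu) = mu*log(mu) + (1-mu)*log(1-mu).
mu = 0.7, 1-mu = 0.3.
mu*log(mu) = 0.7*log(0.7) = -0.249672.
(1-mu)*log(1-mu) = 0.3*log(0.3) = -0.361192.
A* = -0.249672 + -0.361192 = -0.6109

-0.6109


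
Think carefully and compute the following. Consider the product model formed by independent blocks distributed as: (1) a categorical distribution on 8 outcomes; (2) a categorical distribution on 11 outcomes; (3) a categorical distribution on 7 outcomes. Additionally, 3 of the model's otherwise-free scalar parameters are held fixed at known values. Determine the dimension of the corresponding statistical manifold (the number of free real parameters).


The dimension of a statistical manifold equals the number of free
(independent) real parameters of the model. For a product of independent
blocks the parameter counts add.
- categorical on 8 outcomes (probabilities sum to 1): 8-1 = 7.
- categorical on 11 outcomes (probabilities sum to 1): 11-1 = 10.
- categorical on 7 outcomes (probabilities sum to 1): 7-1 = 6.
Total = 7 + 10 + 6 = 23.
3 parameter(s) fixed at known values: 23 - 3 = 20.
Dimension = 20

20


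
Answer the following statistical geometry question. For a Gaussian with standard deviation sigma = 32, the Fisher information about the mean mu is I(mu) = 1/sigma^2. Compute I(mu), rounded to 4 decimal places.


The Fisher information for the mean of a normal distribution is I(mu) = 1/sigma^2.
sigma = 32, so sigma^2 = 1024.
I(mu) = 1/1024 = 0.0010

0.0010


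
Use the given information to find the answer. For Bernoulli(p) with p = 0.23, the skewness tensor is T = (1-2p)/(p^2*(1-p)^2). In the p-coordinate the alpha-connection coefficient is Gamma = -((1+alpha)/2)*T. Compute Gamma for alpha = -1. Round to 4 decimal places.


Skewness (Amari-Chentsov) tensor: T = (1-2p)/(p^2*(1-p)^2).
p = 0.23, 1-2p = 0.54, p^2 = 0.0529, (1-p)^2 = 0.5929.
T = 0.54/(0.0529 * 0.5929) = 17.216967.
In the p-coordinate, Gamma^(alpha) = Gamma^(0) - (alpha/2)*T with Gamma^(0) = (1/2)*g'(p) = -T/2,
so Gamma^(alpha) = -((1+alpha)/2)*T.
alpha = -1, -(1+alpha)/2 = 0.0.
Gamma = 0.0 * 17.216967 = 0.0000

0.0000


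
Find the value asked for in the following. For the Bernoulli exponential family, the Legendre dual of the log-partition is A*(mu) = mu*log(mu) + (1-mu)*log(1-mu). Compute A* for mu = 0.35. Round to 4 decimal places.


Legendre transform for Bernoulli:
A*(mu) = mu*log(mu) + (1-mu)*log(1-mu).
mu = 0.35, 1-mu = 0.65.
mu*log(mu) = 0.35*log(0.35) = -0.367438.
(1-mu)*log(1-mu) = 0.65*log(0.65) = -0.280009.
A* = -0.367438 + -0.280009 = -0.6474

-0.6474


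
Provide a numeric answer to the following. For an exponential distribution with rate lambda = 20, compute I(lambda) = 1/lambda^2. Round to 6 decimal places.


Fisher information for exponential: I(lambda) = 1/lambda^2.
lambda = 20, lambda^2 = 400.
I = 1/400 = 0.002500

0.002500


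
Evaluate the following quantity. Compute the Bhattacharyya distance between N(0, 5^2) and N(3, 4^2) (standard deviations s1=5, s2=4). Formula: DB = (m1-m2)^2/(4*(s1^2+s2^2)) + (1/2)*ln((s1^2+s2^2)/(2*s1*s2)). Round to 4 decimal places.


Bhattacharyya distance between two Gaussians:
DB = (m1-m2)^2/(4*(s1^2+s2^2)) + (1/2)*ln((s1^2+s2^2)/(2*s1*s2)).
(m1-m2)^2 = (-3)^2 = 9.
s1^2+s2^2 = 25 + 16 = 41.
term1 = 9/164 = 0.054878.
term2 = 0.5*ln(41/40.0) = 0.012346.
DB = 0.054878 + 0.012346 = 0.0672

0.0672


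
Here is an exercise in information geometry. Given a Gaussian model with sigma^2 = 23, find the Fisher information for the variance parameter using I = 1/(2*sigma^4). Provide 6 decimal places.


Fisher information for variance: I(sigma^2) = 1/(2*sigma^4).
sigma^2 = 23, so sigma^4 = 529.
I = 1/(2*529) = 1/1058 = 0.000945

0.000945


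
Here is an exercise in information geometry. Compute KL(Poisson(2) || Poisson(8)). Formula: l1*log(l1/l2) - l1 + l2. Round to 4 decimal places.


KL divergence for Poisson:
KL = l1*log(l1/l2) - l1 + l2.
l1 = 2, l2 = 8.
log(2/8) = -1.386294.
l1*log(l1/l2) = 2 * -1.386294 = -2.772589.
KL = -2.772589 - 2 + 8 = 3.2274

3.2274


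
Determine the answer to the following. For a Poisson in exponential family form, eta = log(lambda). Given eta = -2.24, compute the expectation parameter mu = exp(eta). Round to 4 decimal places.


Expectation parameter for Poisson exponential family:
mu = exp(eta).
eta = -2.24.
mu = exp(-2.24) = 0.1065

0.1065


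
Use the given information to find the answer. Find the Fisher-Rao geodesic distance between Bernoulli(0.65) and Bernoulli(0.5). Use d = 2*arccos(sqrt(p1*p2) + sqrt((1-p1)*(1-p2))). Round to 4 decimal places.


Geodesic distance on Bernoulli manifold:
d(p1,p2) = 2*arccos(sqrt(p1*p2) + sqrt((1-p1)*(1-p2))).
sqrt(p1*p2) = sqrt(0.65*0.5) = 0.570088.
sqrt((1-p1)*(1-p2)) = sqrt(0.35*0.5) = 0.41833.
arg = 0.570088 + 0.41833 = 0.988418.
d = 2*arccos(0.988418) = 0.3047

0.3047


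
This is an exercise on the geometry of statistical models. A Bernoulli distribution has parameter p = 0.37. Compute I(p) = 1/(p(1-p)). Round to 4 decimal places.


For Bernoulli(p), Fisher information is I(p) = 1/(p*(1-p)).
p = 0.37, 1-p = 0.63.
p*(1-p) = 0.2331.
I(p) = 1/0.2331 = 4.2900

4.2900


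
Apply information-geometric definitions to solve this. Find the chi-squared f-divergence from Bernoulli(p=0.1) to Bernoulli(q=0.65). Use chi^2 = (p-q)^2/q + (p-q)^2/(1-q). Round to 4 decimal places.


Chi-squared divergence between Bernoulli distributions:
chi^2 = (p-q)^2/q + (p-q)^2/(1-q).
p = 0.1, q = 0.65, p-q = -0.55.
(p-q)^2 = 0.3025.
term1 = 0.3025/0.65 = 0.465385.
term2 = 0.3025/0.35 = 0.864286.
chi^2 = 0.465385 + 0.864286 = 1.3297

1.3297


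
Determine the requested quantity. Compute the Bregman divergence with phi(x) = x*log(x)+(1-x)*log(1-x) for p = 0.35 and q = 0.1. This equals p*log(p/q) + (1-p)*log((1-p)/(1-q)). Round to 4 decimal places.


Bregman divergence with negative entropy generator:
D = p*log(p/q) + (1-p)*log((1-p)/(1-q)).
p = 0.35, q = 0.1.
p*log(p/q) = 0.35*log(0.35/0.1) = 0.438467.
(1-p)*log((1-p)/(1-q)) = 0.65*log(0.65/0.9) = -0.211525.
D = 0.438467 + -0.211525 = 0.2269

0.2269


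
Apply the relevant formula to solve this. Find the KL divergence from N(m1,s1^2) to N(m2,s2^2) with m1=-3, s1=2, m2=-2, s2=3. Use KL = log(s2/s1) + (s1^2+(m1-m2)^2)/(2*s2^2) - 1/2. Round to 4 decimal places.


KL divergence between normal distributions:
KL = log(s2/s1) + (s1^2 + (m1-m2)^2)/(2*s2^2) - 1/2.
log(3/2) = 0.405465.
(2^2 + (-3--2)^2)/(2*3^2) = (4 + 1)/18 = 0.277778.
KL = 0.405465 + 0.277778 - 0.5 = 0.1832

0.1832


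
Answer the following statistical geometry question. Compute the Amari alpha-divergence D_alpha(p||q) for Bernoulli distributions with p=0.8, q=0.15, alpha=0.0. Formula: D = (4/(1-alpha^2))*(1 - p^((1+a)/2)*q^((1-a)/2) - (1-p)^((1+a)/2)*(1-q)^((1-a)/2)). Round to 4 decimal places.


Amari alpha-divergence:
D = (4/(1-alpha^2))*(1 - p^((1+a)/2)*q^((1-a)/2) - (1-p)^((1+a)/2)*(1-q)^((1-a)/2)).
alpha = 0.0, p = 0.8, q = 0.15.
e1 = (1+alpha)/2 = 0.5, e2 = (1-alpha)/2 = 0.5.
t1 = p^e1 * q^e2 = 0.8^0.5 * 0.15^0.5 = 0.34641.
t2 = (1-p)^e1 * (1-q)^e2 = 0.2^0.5 * 0.85^0.5 = 0.412311.
4/(1-alpha^2) = 4.0.
D = 4.0*(1 - 0.34641 - 0.412311) = 0.9651

0.9651


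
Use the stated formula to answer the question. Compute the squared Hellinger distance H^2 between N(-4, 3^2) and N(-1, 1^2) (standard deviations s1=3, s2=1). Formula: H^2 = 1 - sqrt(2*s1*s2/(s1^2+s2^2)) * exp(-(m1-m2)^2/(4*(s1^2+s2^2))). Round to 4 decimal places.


Squared Hellinger distance for Gaussians:
H^2 = 1 - sqrt(2*s1*s2/(s1^2+s2^2)) * exp(-(m1-m2)^2/(4*(s1^2+s2^2))).
s1^2 = 9, s2^2 = 1, s1^2+s2^2 = 10.
sqrt(2*3*1/(10)) = 0.774597.
(m1-m2)^2 = (-3)^2 = 9.
exp(-9/(4*10)) = exp(-0.225) = 0.798516.
H^2 = 1 - 0.774597*0.798516 = 0.3815

0.3815


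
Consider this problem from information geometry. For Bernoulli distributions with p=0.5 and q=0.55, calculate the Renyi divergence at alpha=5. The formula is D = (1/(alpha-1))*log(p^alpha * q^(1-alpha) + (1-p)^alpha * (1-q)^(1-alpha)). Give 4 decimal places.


Renyi divergence of order alpha between Bernoulli distributions:
D = (1/(alpha-1))*log(p^alpha * q^(1-alpha) + (1-p)^alpha * (1-q)^(1-alpha)).
alpha = 5, p = 0.5, q = 0.55.
p^alpha * q^(1-alpha) = 0.5^5 * 0.55^-4 = 0.341507.
(1-p)^alpha * (1-q)^(1-alpha) = 0.5^5 * 0.45^-4 = 0.762079.
sum = 0.341507 + 0.762079 = 1.103586.
D = (1/4)*log(1.103586) = 0.0246

0.0246


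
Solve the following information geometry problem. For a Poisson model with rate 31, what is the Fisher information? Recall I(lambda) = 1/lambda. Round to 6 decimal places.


Fisher information for Poisson: I(lambda) = 1/lambda.
lambda = 31.
I(lambda) = 1/31 = 0.032258

0.032258


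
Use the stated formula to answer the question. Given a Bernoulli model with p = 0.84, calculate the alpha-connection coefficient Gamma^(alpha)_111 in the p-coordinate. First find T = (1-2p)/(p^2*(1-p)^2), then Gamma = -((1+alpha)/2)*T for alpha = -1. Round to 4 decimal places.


Skewness (Amari-Chentsov) tensor: T = (1-2p)/(p^2*(1-p)^2).
p = 0.84, 1-2p = -0.68, p^2 = 0.7056, (1-p)^2 = 0.0256.
T = -0.68/(0.7056 * 0.0256) = -37.645266.
In the p-coordinate, Gamma^(alpha) = Gamma^(0) - (alpha/2)*T with Gamma^(0) = (1/2)*g'(p) = -T/2,
so Gamma^(alpha) = -((1+alpha)/2)*T.
alpha = -1, -(1+alpha)/2 = 0.0.
Gamma = 0.0 * -37.645266 = 0.0000

0.0000


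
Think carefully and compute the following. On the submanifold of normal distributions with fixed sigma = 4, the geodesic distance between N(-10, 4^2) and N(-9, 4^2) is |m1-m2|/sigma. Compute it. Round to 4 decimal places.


On the fixed-variance normal subfamily, geodesic distance = |m1-m2|/sigma.
|-10 - -9| = 1.
sigma = 4.
d = 1/4 = 0.2500

0.2500


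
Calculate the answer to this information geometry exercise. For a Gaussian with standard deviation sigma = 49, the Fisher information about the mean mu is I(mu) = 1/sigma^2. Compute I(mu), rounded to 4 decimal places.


The Fisher information for the mean of a normal distribution is I(mu) = 1/sigma^2.
sigma = 49, so sigma^2 = 2401.
I(mu) = 1/2401 = 0.0004

0.0004


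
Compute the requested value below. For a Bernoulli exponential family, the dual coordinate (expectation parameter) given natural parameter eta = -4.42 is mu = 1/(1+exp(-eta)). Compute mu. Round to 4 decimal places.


Dual coordinate (expectation parameter) for Bernoulli:
mu = 1/(1+exp(-eta)).
eta = -4.42.
exp(-eta) = exp(4.42) = 83.096285.
mu = 1/(1+83.096285) = 0.0119

0.0119


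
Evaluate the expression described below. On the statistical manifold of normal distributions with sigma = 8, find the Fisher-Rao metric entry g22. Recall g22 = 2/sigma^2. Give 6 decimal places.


For the 2-parameter normal family, the Fisher metric has:
  g11 = 1/sigma^2, g22 = 2/sigma^2.
sigma = 8, sigma^2 = 64.
g22 = 0.031250

0.031250


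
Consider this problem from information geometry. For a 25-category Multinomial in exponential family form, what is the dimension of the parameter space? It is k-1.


Exponential family dimension calculation:
For Multinomial with k=25 categories, dim = k-1 = 24.

24


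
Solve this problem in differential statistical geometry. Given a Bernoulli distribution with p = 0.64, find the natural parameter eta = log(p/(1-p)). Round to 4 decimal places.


Natural parameter for Bernoulli: eta = log(p/(1-p)).
p = 0.64, 1-p = 0.36.
p/(1-p) = 1.777778.
eta = log(1.777778) = 0.5754

0.5754


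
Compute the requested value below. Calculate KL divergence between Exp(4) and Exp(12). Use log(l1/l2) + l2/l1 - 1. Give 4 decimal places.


KL divergence for exponential family:
KL = log(l1/l2) + l2/l1 - 1.
log(4/12) = -1.098612.
12/4 = 3.0.
KL = -1.098612 + 3.0 - 1 = 0.9014

0.9014


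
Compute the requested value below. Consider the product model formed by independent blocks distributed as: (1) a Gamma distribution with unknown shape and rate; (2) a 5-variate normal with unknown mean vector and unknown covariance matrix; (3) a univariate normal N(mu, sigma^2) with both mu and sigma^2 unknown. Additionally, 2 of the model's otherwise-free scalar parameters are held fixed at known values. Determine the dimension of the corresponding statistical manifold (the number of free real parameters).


The dimension of a statistical manifold equals the number of free
(independent) real parameters of the model. For a product of independent
blocks the parameter counts add.
- Gamma (shape, rate): 2.
- 5-variate normal: 5 (mean) + 5*6/2 = 15 (symmetric covariance) = 20.
- normal (mu, sigma^2): 2.
Total = 2 + 20 + 2 = 24.
2 parameter(s) fixed at known values: 24 - 2 = 22.
Dimension = 22

22


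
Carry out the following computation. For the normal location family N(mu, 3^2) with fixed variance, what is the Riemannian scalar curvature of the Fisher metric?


This family has a single free parameter, so its statistical manifold
is 1-dimensional. The Riemann curvature tensor of any 1-dimensional
Riemannian manifold vanishes identically, so R = 0.

0


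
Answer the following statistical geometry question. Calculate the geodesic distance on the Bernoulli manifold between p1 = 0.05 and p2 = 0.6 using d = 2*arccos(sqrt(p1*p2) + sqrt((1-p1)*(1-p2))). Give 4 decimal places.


Geodesic distance on Bernoulli manifold:
d(p1,p2) = 2*arccos(sqrt(p1*p2) + sqrt((1-p1)*(1-p2))).
sqrt(p1*p2) = sqrt(0.05*0.6) = 0.173205.
sqrt((1-p1)*(1-p2)) = sqrt(0.95*0.4) = 0.616441.
arg = 0.173205 + 0.616441 = 0.789646.
d = 2*arccos(0.789646) = 1.3211

1.3211


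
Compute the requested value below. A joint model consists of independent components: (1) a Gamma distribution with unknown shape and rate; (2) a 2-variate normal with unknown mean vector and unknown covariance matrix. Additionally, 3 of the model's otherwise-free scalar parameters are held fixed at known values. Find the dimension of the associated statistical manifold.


The dimension of a statistical manifold equals the number of free
(independent) real parameters of the model. For a product of independent
blocks the parameter counts add.
- Gamma (shape, rate): 2.
- 2-variate normal: 2 (mean) + 2*3/2 = 3 (symmetric covariance) = 5.
Total = 2 + 5 = 7.
3 parameter(s) fixed at known values: 7 - 3 = 4.
Dimension = 4

4


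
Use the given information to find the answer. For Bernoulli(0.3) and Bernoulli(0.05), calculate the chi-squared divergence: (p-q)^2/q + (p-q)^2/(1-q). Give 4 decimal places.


Chi-squared divergence between Bernoulli distributions:
chi^2 = (p-q)^2/q + (p-q)^2/(1-q).
p = 0.3, q = 0.05, p-q = 0.25.
(p-q)^2 = 0.0625.
term1 = 0.0625/0.05 = 1.25.
term2 = 0.0625/0.95 = 0.065789.
chi^2 = 1.25 + 0.065789 = 1.3158

1.3158


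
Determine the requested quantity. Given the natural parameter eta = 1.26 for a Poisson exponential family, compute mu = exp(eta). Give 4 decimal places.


Expectation parameter for Poisson exponential family:
mu = exp(eta).
eta = 1.26.
mu = exp(1.26) = 3.5254

3.5254


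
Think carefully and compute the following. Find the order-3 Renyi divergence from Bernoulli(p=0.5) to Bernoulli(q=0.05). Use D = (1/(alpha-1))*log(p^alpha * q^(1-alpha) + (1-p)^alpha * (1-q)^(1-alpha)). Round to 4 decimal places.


Renyi divergence of order alpha between Bernoulli distributions:
D = (1/(alpha-1))*log(p^alpha * q^(1-alpha) + (1-p)^alpha * (1-q)^(1-alpha)).
alpha = 3, p = 0.5, q = 0.05.
p^alpha * q^(1-alpha) = 0.5^3 * 0.05^-2 = 50.0.
(1-p)^alpha * (1-q)^(1-alpha) = 0.5^3 * 0.95^-2 = 0.138504.
sum = 50.0 + 0.138504 = 50.138504.
D = (1/2)*log(50.138504) = 1.9574

1.9574


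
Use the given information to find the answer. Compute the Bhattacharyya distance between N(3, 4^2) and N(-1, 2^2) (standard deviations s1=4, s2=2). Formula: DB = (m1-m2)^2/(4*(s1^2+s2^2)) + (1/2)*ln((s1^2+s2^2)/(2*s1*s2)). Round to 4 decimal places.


Bhattacharyya distance between two Gaussians:
DB = (m1-m2)^2/(4*(s1^2+s2^2)) + (1/2)*ln((s1^2+s2^2)/(2*s1*s2)).
(m1-m2)^2 = (4)^2 = 16.
s1^2+s2^2 = 16 + 4 = 20.
term1 = 16/80 = 0.2.
term2 = 0.5*ln(20/16.0) = 0.111572.
DB = 0.2 + 0.111572 = 0.3116

0.3116


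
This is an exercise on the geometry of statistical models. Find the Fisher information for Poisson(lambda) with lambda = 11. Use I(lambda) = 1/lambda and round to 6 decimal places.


Fisher information for Poisson: I(lambda) = 1/lambda.
lambda = 11.
I(lambda) = 1/11 = 0.090909

0.090909


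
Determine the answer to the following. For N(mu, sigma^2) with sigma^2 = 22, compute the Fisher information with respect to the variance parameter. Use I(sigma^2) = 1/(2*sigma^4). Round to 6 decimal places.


Fisher information for variance: I(sigma^2) = 1/(2*sigma^4).
sigma^2 = 22, so sigma^4 = 484.
I = 1/(2*484) = 1/968 = 0.001033

0.001033


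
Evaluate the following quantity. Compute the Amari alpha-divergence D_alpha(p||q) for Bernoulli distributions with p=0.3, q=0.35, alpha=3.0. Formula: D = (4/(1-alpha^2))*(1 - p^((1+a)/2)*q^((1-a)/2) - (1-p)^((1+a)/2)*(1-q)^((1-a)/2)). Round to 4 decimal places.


Amari alpha-divergence:
D = (4/(1-alpha^2))*(1 - p^((1+a)/2)*q^((1-a)/2) - (1-p)^((1+a)/2)*(1-q)^((1-a)/2)).
alpha = 3.0, p = 0.3, q = 0.35.
e1 = (1+alpha)/2 = 2.0, e2 = (1-alpha)/2 = -1.0.
t1 = p^e1 * q^e2 = 0.3^2.0 * 0.35^-1.0 = 0.257143.
t2 = (1-p)^e1 * (1-q)^e2 = 0.7^2.0 * 0.65^-1.0 = 0.753846.
4/(1-alpha^2) = -0.5.
D = -0.5*(1 - 0.257143 - 0.753846) = 0.0055

0.0055


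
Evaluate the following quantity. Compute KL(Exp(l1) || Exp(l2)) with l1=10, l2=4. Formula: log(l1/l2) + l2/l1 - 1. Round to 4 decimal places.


KL divergence for exponential family:
KL = log(l1/l2) + l2/l1 - 1.
log(10/4) = 0.916291.
4/10 = 0.4.
KL = 0.916291 + 0.4 - 1 = 0.3163

0.3163


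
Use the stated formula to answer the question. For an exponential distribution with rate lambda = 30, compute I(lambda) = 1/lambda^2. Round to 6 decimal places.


Fisher information for exponential: I(lambda) = 1/lambda^2.
lambda = 30, lambda^2 = 900.
I = 1/900 = 0.001111

0.001111


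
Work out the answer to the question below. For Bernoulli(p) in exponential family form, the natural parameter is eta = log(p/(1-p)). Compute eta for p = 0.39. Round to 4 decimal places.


Natural parameter for Bernoulli: eta = log(p/(1-p)).
p = 0.39, 1-p = 0.61.
p/(1-p) = 0.639344.
eta = log(0.639344) = -0.4473

-0.4473


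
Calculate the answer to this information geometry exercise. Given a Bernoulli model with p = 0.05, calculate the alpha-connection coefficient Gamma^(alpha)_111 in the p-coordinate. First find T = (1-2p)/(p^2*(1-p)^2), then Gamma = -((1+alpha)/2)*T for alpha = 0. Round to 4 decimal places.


Skewness (Amari-Chentsov) tensor: T = (1-2p)/(p^2*(1-p)^2).
p = 0.05, 1-2p = 0.9, p^2 = 0.0025, (1-p)^2 = 0.9025.
T = 0.9/(0.0025 * 0.9025) = 398.891967.
In the p-coordinate, Gamma^(alpha) = Gamma^(0) - (alpha/2)*T with Gamma^(0) = (1/2)*g'(p) = -T/2,
so Gamma^(alpha) = -((1+alpha)/2)*T.
alpha = 0, -(1+alpha)/2 = -0.5.
Gamma = -0.5 * 398.891967 = -199.4460

-199.4460


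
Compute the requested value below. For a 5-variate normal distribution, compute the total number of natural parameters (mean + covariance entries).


Exponential family dimension calculation:
For 5-dim MVN: mean has 5 params, covariance has 5*6/2 = 15 unique entries.
Total dim = 5 + 15 = 20.

20


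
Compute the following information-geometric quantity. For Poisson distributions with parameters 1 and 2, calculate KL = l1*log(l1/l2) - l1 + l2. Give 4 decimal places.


KL divergence for Poisson:
KL = l1*log(l1/l2) - l1 + l2.
l1 = 1, l2 = 2.
log(1/2) = -0.693147.
l1*log(l1/l2) = 1 * -0.693147 = -0.693147.
KL = -0.693147 - 1 + 2 = 0.3069

0.3069


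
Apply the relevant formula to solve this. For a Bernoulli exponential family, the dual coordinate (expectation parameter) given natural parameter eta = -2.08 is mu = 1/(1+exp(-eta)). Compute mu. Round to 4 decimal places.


Dual coordinate (expectation parameter) for Bernoulli:
mu = 1/(1+exp(-eta)).
eta = -2.08.
exp(-eta) = exp(2.08) = 8.004469.
mu = 1/(1+8.004469) = 0.1111

0.1111


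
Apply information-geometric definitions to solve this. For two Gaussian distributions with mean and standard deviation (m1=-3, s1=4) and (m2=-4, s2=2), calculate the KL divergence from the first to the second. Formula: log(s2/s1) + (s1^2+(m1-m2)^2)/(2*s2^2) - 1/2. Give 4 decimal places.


KL divergence between normal distributions:
KL = log(s2/s1) + (s1^2 + (m1-m2)^2)/(2*s2^2) - 1/2.
log(2/4) = -0.693147.
(4^2 + (-3--4)^2)/(2*2^2) = (16 + 1)/8 = 2.125.
KL = -0.693147 + 2.125 - 0.5 = 0.9319

0.9319


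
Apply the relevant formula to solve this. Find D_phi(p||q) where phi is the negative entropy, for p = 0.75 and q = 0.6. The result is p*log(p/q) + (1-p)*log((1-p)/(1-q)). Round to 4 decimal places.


Bregman divergence with negative entropy generator:
D = p*log(p/q) + (1-p)*log((1-p)/(1-q)).
p = 0.75, q = 0.6.
p*log(p/q) = 0.75*log(0.75/0.6) = 0.167358.
(1-p)*log((1-p)/(1-q)) = 0.25*log(0.25/0.4) = -0.117501.
D = 0.167358 + -0.117501 = 0.0499

0.0499


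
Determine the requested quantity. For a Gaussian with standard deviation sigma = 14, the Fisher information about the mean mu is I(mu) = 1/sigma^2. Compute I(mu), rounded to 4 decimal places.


The Fisher information for the mean of a normal distribution is I(mu) = 1/sigma^2.
sigma = 14, so sigma^2 = 196.
I(mu) = 1/196 = 0.0051

0.0051


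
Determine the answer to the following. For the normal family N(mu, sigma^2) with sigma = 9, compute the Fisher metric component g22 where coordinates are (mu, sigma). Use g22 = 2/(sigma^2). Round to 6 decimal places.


For the 2-parameter normal family, the Fisher metric has:
  g11 = 1/sigma^2, g22 = 2/sigma^2.
sigma = 9, sigma^2 = 81.
g22 = 0.024691

0.024691


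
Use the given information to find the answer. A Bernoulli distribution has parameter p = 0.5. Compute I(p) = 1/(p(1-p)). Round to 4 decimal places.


For Bernoulli(p), Fisher information is I(p) = 1/(p*(1-p)).
p = 0.5, 1-p = 0.5.
p*(1-p) = 0.25.
I(p) = 1/0.25 = 4.0000

4.0000


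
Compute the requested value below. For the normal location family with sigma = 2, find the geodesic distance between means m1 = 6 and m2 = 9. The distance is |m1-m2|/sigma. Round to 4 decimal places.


On the fixed-variance normal subfamily, geodesic distance = |m1-m2|/sigma.
|6 - 9| = 3.
sigma = 2.
d = 3/2 = 1.5000

1.5000


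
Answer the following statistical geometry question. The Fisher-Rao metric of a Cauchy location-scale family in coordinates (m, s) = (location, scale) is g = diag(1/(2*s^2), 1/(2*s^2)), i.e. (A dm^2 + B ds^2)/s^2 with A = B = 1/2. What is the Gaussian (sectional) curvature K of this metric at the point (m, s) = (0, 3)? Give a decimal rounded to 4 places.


The metric has the form g = (A dm^2 + B ds^2)/s^2 with A = 1/2, B = 1/2.
Substitute u = sqrt(A/B)*m: g = B*(du^2 + ds^2)/s^2, i.e. B times the
Poincare upper half-plane metric, which has constant Gaussian curvature -1.
Scaling a 2D metric by a constant c divides the Gaussian curvature by c,
so K = -1/B = -1/(1/2) = -2.0000 everywhere (the point (m, s) = (0, 3) is irrelevant:
the curvature is constant).
The requested Gaussian curvature is K = -2.0000.

-2.0000


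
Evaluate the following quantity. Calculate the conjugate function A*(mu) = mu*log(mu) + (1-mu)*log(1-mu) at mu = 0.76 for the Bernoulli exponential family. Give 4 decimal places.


Legendre transform for Bernoulli:
A*(mu) = mu*log(mu) + (1-mu)*log(1-mu).
mu = 0.76, 1-mu = 0.24.
mu*log(mu) = 0.76*log(0.76) = -0.208572.
(1-mu)*log(1-mu) = 0.24*log(0.24) = -0.342508.
A* = -0.208572 + -0.342508 = -0.5511

-0.5511


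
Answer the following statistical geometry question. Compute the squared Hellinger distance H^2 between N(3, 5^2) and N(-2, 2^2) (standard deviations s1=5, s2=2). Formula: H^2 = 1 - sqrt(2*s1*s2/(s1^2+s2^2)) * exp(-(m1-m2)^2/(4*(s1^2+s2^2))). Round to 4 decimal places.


Squared Hellinger distance for Gaussians:
H^2 = 1 - sqrt(2*s1*s2/(s1^2+s2^2)) * exp(-(m1-m2)^2/(4*(s1^2+s2^2))).
s1^2 = 25, s2^2 = 4, s1^2+s2^2 = 29.
sqrt(2*5*2/(29)) = 0.830455.
(m1-m2)^2 = (5)^2 = 25.
exp(-25/(4*29)) = exp(-0.215517) = 0.806124.
H^2 = 1 - 0.830455*0.806124 = 0.3306

0.3306


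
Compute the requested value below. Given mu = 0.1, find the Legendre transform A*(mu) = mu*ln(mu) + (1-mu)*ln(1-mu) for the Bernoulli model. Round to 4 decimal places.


Legendre transform for Bernoulli:
A*(mu) = mu*log(mu) + (1-mu)*log(1-mu).
mu = 0.1, 1-mu = 0.9.
mu*log(mu) = 0.1*log(0.1) = -0.230259.
(1-mu)*log(1-mu) = 0.9*log(0.9) = -0.094824.
A* = -0.230259 + -0.094824 = -0.3251

-0.3251


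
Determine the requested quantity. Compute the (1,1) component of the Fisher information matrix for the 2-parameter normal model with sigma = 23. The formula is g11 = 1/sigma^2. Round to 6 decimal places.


For the 2-parameter normal family, the Fisher metric has:
  g11 = 1/sigma^2, g22 = 2/sigma^2.
sigma = 23, sigma^2 = 529.
g11 = 0.001890

0.001890


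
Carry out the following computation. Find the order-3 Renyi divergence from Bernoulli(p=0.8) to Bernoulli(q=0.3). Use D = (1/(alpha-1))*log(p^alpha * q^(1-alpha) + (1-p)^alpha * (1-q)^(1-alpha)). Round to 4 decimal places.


Renyi divergence of order alpha between Bernoulli distributions:
D = (1/(alpha-1))*log(p^alpha * q^(1-alpha) + (1-p)^alpha * (1-q)^(1-alpha)).
alpha = 3, p = 0.8, q = 0.3.
p^alpha * q^(1-alpha) = 0.8^3 * 0.3^-2 = 5.688889.
(1-p)^alpha * (1-q)^(1-alpha) = 0.2^3 * 0.7^-2 = 0.016327.
sum = 5.688889 + 0.016327 = 5.705215.
D = (1/2)*log(5.705215) = 0.8707

0.8707


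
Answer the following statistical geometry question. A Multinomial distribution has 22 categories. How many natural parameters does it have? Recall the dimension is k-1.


Exponential family dimension calculation:
For Multinomial with k=22 categories, dim = k-1 = 21.

21


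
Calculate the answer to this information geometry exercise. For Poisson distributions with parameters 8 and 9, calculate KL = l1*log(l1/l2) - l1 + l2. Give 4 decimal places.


KL divergence for Poisson:
KL = l1*log(l1/l2) - l1 + l2.
l1 = 8, l2 = 9.
log(8/9) = -0.117783.
l1*log(l1/l2) = 8 * -0.117783 = -0.942264.
KL = -0.942264 - 8 + 9 = 0.0577

0.0577


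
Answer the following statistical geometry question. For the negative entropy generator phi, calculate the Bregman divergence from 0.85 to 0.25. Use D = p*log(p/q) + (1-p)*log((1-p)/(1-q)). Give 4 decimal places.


Bregman divergence with negative entropy generator:
D = p*log(p/q) + (1-p)*log((1-p)/(1-q)).
p = 0.85, q = 0.25.
p*log(p/q) = 0.85*log(0.85/0.25) = 1.040209.
(1-p)*log((1-p)/(1-q)) = 0.15*log(0.15/0.75) = -0.241416.
D = 1.040209 + -0.241416 = 0.7988

0.7988


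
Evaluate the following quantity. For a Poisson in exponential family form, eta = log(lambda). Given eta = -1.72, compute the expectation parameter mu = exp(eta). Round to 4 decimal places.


Expectation parameter for Poisson exponential family:
mu = exp(eta).
eta = -1.72.
mu = exp(-1.72) = 0.1791

0.1791


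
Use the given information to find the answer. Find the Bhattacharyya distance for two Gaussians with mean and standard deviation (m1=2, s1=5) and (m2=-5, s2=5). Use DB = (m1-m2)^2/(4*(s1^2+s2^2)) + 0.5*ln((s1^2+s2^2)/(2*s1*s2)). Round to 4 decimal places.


Bhattacharyya distance between two Gaussians:
DB = (m1-m2)^2/(4*(s1^2+s2^2)) + (1/2)*ln((s1^2+s2^2)/(2*s1*s2)).
(m1-m2)^2 = (7)^2 = 49.
s1^2+s2^2 = 25 + 25 = 50.
term1 = 49/200 = 0.245.
term2 = 0.5*ln(50/50.0) = 0.0.
DB = 0.245 + 0.0 = 0.2450

0.2450


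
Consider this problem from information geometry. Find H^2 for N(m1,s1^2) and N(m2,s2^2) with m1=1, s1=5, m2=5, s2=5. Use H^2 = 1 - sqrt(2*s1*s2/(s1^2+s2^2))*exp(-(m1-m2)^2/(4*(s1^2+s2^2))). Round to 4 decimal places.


Squared Hellinger distance for Gaussians:
H^2 = 1 - sqrt(2*s1*s2/(s1^2+s2^2)) * exp(-(m1-m2)^2/(4*(s1^2+s2^2))).
s1^2 = 25, s2^2 = 25, s1^2+s2^2 = 50.
sqrt(2*5*5/(50)) = 1.0.
(m1-m2)^2 = (-4)^2 = 16.
exp(-16/(4*50)) = exp(-0.08) = 0.923116.
H^2 = 1 - 1.0*0.923116 = 0.0769

0.0769


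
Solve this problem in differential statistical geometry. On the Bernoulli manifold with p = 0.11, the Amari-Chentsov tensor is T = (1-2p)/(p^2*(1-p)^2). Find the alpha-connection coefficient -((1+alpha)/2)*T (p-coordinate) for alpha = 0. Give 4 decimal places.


Skewness (Amari-Chentsov) tensor: T = (1-2p)/(p^2*(1-p)^2).
p = 0.11, 1-2p = 0.78, p^2 = 0.0121, (1-p)^2 = 0.7921.
T = 0.78/(0.0121 * 0.7921) = 81.382161.
In the p-coordinate, Gamma^(alpha) = Gamma^(0) - (alpha/2)*T with Gamma^(0) = (1/2)*g'(p) = -T/2,
so Gamma^(alpha) = -((1+alpha)/2)*T.
alpha = 0, -(1+alpha)/2 = -0.5.
Gamma = -0.5 * 81.382161 = -40.6911

-40.6911


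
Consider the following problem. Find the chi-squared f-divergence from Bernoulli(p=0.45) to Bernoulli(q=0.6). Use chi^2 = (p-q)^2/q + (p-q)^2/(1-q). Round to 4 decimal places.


Chi-squared divergence between Bernoulli distributions:
chi^2 = (p-q)^2/q + (p-q)^2/(1-q).
p = 0.45, q = 0.6, p-q = -0.15.
(p-q)^2 = 0.0225.
term1 = 0.0225/0.6 = 0.0375.
term2 = 0.0225/0.4 = 0.05625.
chi^2 = 0.0375 + 0.05625 = 0.0937

0.0937


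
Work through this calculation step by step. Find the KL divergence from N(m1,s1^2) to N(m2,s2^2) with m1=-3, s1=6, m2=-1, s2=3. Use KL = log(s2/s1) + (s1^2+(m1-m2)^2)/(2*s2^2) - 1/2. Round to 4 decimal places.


KL divergence between normal distributions:
KL = log(s2/s1) + (s1^2 + (m1-m2)^2)/(2*s2^2) - 1/2.
log(3/6) = -0.693147.
(6^2 + (-3--1)^2)/(2*3^2) = (36 + 4)/18 = 2.222222.
KL = -0.693147 + 2.222222 - 0.5 = 1.0291

1.0291


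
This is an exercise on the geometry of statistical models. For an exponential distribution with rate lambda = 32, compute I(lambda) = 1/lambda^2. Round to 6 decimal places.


Fisher information for exponential: I(lambda) = 1/lambda^2.
lambda = 32, lambda^2 = 1024.
I = 1/1024 = 0.000977

0.000977


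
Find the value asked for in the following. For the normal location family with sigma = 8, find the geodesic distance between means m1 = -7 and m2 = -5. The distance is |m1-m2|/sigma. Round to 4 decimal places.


On the fixed-variance normal subfamily, geodesic distance = |m1-m2|/sigma.
|-7 - -5| = 2.
sigma = 8.
d = 2/8 = 0.2500

0.2500


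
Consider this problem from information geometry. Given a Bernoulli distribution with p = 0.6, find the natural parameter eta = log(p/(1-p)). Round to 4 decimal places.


Natural parameter for Bernoulli: eta = log(p/(1-p)).
p = 0.6, 1-p = 0.4.
p/(1-p) = 1.5.
eta = log(1.5) = 0.4055

0.4055


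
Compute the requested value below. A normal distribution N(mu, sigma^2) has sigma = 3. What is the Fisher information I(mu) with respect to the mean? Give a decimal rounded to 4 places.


The Fisher information for the mean of a normal distribution is I(mu) = 1/sigma^2.
sigma = 3, so sigma^2 = 9.
I(mu) = 1/9 = 0.1111

0.1111


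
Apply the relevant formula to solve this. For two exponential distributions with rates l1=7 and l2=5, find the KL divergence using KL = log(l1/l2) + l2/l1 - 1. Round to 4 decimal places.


KL divergence for exponential family:
KL = log(l1/l2) + l2/l1 - 1.
log(7/5) = 0.336472.
5/7 = 0.714286.
KL = 0.336472 + 0.714286 - 1 = 0.0508

0.0508


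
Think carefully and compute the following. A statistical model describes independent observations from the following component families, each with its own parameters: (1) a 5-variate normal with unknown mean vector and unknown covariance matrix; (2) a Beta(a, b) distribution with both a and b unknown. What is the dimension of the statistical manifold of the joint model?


The dimension of a statistical manifold equals the number of free
(independent) real parameters of the model. For a product of independent
blocks the parameter counts add.
- 5-variate normal: 5 (mean) + 5*6/2 = 15 (symmetric covariance) = 20.
- Beta (a, b): 2.
Total = 20 + 2 = 22.
Dimension = 22

22


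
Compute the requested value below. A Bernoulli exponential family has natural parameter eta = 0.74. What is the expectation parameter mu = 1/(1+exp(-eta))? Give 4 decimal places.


Dual coordinate (expectation parameter) for Bernoulli:
mu = 1/(1+exp(-eta)).
eta = 0.74.
exp(-eta) = exp(-0.74) = 0.477114.
mu = 1/(1+0.477114) = 0.6770

0.6770


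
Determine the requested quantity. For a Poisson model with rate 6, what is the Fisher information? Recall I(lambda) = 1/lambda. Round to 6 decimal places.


Fisher information for Poisson: I(lambda) = 1/lambda.
lambda = 6.
I(lambda) = 1/6 = 0.166667

0.166667


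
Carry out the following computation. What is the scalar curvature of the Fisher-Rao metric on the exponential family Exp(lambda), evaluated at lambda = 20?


This family has a single free parameter, so its statistical manifold
is 1-dimensional. The Riemann curvature tensor of any 1-dimensional
Riemannian manifold vanishes identically, so R = 0.

0


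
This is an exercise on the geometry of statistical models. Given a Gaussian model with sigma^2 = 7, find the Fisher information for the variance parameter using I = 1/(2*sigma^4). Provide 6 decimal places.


Fisher information for variance: I(sigma^2) = 1/(2*sigma^4).
sigma^2 = 7, so sigma^4 = 49.
I = 1/(2*49) = 1/98 = 0.010204

0.010204


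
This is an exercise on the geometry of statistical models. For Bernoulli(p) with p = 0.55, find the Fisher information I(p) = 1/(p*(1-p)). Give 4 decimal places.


For Bernoulli(p), Fisher information is I(p) = 1/(p*(1-p)).
p = 0.55, 1-p = 0.45.
p*(1-p) = 0.2475.
I(p) = 1/0.2475 = 4.0404

4.0404


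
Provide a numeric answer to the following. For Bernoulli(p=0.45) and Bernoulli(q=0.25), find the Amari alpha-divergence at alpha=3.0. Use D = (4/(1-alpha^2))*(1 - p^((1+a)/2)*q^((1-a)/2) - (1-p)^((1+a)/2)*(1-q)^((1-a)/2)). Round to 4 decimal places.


Amari alpha-divergence:
D = (4/(1-alpha^2))*(1 - p^((1+a)/2)*q^((1-a)/2) - (1-p)^((1+a)/2)*(1-q)^((1-a)/2)).
alpha = 3.0, p = 0.45, q = 0.25.
e1 = (1+alpha)/2 = 2.0, e2 = (1-alpha)/2 = -1.0.
t1 = p^e1 * q^e2 = 0.45^2.0 * 0.25^-1.0 = 0.81.
t2 = (1-p)^e1 * (1-q)^e2 = 0.55^2.0 * 0.75^-1.0 = 0.403333.
4/(1-alpha^2) = -0.5.
D = -0.5*(1 - 0.81 - 0.403333) = 0.1067

0.1067


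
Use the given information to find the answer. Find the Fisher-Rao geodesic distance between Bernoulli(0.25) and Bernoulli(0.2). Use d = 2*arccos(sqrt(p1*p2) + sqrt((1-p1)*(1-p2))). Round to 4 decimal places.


Geodesic distance on Bernoulli manifold:
d(p1,p2) = 2*arccos(sqrt(p1*p2) + sqrt((1-p1)*(1-p2))).
sqrt(p1*p2) = sqrt(0.25*0.2) = 0.223607.
sqrt((1-p1)*(1-p2)) = sqrt(0.75*0.8) = 0.774597.
arg = 0.223607 + 0.774597 = 0.998203.
d = 2*arccos(0.998203) = 0.1199

0.1199


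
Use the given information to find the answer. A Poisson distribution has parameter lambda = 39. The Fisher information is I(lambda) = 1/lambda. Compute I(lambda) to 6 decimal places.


Fisher information for Poisson: I(lambda) = 1/lambda.
lambda = 39.
I(lambda) = 1/39 = 0.025641

0.025641


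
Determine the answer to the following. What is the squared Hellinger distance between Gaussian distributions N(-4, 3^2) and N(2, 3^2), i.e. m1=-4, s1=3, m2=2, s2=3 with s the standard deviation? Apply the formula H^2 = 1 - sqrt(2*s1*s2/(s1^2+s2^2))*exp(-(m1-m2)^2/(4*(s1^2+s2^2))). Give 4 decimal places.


Squared Hellinger distance for Gaussians:
H^2 = 1 - sqrt(2*s1*s2/(s1^2+s2^2)) * exp(-(m1-m2)^2/(4*(s1^2+s2^2))).
s1^2 = 9, s2^2 = 9, s1^2+s2^2 = 18.
sqrt(2*3*3/(18)) = 1.0.
(m1-m2)^2 = (-6)^2 = 36.
exp(-36/(4*18)) = exp(-0.5) = 0.606531.
H^2 = 1 - 1.0*0.606531 = 0.3935

0.3935
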